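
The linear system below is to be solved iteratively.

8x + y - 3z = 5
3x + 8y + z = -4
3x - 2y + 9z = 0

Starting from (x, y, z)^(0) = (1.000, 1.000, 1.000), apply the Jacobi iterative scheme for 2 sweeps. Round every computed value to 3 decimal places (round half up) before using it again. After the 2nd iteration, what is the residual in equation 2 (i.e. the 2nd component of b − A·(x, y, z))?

0.902

Iteration 1:
  x = (5 - (1)·1.000 - (-3)·1.000) / (8) = 0.875
  y = (-4 - (3)·1.000 - (1)·1.000) / (8) = -1.000
  z = (0 - (3)·1.000 - (-2)·1.000) / (9) = -0.111
Iteration 2:
  x = (5 - (1)·-1.000 - (-3)·-0.111) / (8) = 0.708
  y = (-4 - (3)·0.875 - (1)·-0.111) / (8) = -0.814
  z = (0 - (3)·0.875 - (-2)·-1.000) / (9) = -0.514
Residual b − A·x = (-1.392, 0.902, 0.874)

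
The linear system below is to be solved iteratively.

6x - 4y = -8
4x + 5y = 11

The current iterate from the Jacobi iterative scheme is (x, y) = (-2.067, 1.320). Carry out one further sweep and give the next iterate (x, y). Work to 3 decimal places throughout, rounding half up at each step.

(-0.453, 3.854)

One sweep:
  x = (-8 - (-4)·1.320) / (6) = -0.453
  y = (11 - (4)·-2.067) / (5) = 3.854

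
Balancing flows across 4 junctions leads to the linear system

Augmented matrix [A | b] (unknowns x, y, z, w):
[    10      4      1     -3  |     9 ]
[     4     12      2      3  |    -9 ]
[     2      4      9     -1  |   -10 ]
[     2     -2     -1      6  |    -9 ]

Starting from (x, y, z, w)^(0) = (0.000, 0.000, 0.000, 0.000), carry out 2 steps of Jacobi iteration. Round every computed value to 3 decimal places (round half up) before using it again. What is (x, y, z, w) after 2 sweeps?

(0.861, -0.490, -1.144, -2.235)

Iteration 1:
  x = (9 - (4)·0.000 - (1)·0.000 - (-3)·0.000) / (10) = 0.900
  y = (-9 - (4)·0.000 - (2)·0.000 - (3)·0.000) / (12) = -0.750
  z = (-10 - (2)·0.000 - (4)·0.000 - (-1)·0.000) / (9) = -1.111
  w = (-9 - (2)·0.000 - (-2)·0.000 - (-1)·0.000) / (6) = -1.500
Iteration 2:
  x = (9 - (4)·-0.750 - (1)·-1.111 - (-3)·-1.500) / (10) = 0.861
  y = (-9 - (4)·0.900 - (2)·-1.111 - (3)·-1.500) / (12) = -0.490
  z = (-10 - (2)·0.900 - (4)·-0.750 - (-1)·-1.500) / (9) = -1.144
  w = (-9 - (2)·0.900 - (-2)·-0.750 - (-1)·-1.111) / (6) = -2.235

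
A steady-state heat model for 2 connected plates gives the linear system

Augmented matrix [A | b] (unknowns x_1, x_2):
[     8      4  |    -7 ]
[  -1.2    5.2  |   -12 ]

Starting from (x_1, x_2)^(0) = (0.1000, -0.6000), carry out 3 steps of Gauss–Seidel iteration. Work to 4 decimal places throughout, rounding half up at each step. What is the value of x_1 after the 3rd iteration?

0.2390

Iteration 1:
  x_1 = (-7 - (4)·-0.6000) / (8) = -0.5750
  x_2 = (-12 - (-1.2)·-0.5750) / (5.2) = -2.4404
Iteration 2:
  x_1 = (-7 - (4)·-2.4404) / (8) = 0.3452
  x_2 = (-12 - (-1.2)·0.3452) / (5.2) = -2.2280
Iteration 3:
  x_1 = (-7 - (4)·-2.2280) / (8) = 0.2390
  x_2 = (-12 - (-1.2)·0.2390) / (5.2) = -2.2525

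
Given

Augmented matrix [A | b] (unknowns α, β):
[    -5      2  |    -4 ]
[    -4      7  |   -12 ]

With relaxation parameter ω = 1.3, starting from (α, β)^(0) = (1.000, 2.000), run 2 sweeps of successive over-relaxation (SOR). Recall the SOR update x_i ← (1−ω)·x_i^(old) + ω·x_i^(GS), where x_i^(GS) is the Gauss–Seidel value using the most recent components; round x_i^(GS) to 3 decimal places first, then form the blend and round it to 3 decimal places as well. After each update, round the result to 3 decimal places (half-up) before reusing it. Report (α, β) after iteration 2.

Iteration 1:
  α: GS value = (-4 - (2)·2.000) / (-5) = 1.600;  α ← (1−ω)·1.000 + ω·1.600 = 1.780
  β: GS value = (-12 - (-4)·1.780) / (7) = -0.697;  β ← (1−ω)·2.000 + ω·-0.697 = -1.506
Iteration 2:
  α: GS value = (-4 - (2)·-1.506) / (-5) = 0.198;  α ← (1−ω)·1.780 + ω·0.198 = -0.277
  β: GS value = (-12 - (-4)·-0.277) / (7) = -1.873;  β ← (1−ω)·-1.506 + ω·-1.873 = -1.983

(-0.277, -1.983)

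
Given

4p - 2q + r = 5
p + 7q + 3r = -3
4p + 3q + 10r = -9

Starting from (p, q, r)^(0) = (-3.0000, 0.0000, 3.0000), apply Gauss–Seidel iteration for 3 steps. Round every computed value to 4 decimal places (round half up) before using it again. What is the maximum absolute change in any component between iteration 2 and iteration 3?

0.8783

Iteration 1:
  p = (5 - (-2)·0.0000 - (1)·3.0000) / (4) = 0.5000
  q = (-3 - (1)·0.5000 - (3)·3.0000) / (7) = -1.7857
  r = (-9 - (4)·0.5000 - (3)·-1.7857) / (10) = -0.5643
Iteration 2:
  p = (5 - (-2)·-1.7857 - (1)·-0.5643) / (4) = 0.4982
  q = (-3 - (1)·0.4982 - (3)·-0.5643) / (7) = -0.2579
  r = (-9 - (4)·0.4982 - (3)·-0.2579) / (10) = -1.0219
Iteration 3:
  p = (5 - (-2)·-0.2579 - (1)·-1.0219) / (4) = 1.3765
  q = (-3 - (1)·1.3765 - (3)·-1.0219) / (7) = -0.1873
  r = (-9 - (4)·1.3765 - (3)·-0.1873) / (10) = -1.3944
Change: (0.8783, 0.0706, -0.3725) → max |·| = 0.8783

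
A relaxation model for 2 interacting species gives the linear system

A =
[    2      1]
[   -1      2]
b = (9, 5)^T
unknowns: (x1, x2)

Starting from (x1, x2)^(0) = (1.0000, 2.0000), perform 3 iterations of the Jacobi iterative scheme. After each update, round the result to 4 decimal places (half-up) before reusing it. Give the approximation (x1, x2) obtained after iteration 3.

(2.3750, 4.0000)

Iteration 1:
  x1 = (9 - (1)·2.0000) / (2) = 3.5000
  x2 = (5 - (-1)·1.0000) / (2) = 3.0000
Iteration 2:
  x1 = (9 - (1)·3.0000) / (2) = 3.0000
  x2 = (5 - (-1)·3.5000) / (2) = 4.2500
Iteration 3:
  x1 = (9 - (1)·4.2500) / (2) = 2.3750
  x2 = (5 - (-1)·3.0000) / (2) = 4.0000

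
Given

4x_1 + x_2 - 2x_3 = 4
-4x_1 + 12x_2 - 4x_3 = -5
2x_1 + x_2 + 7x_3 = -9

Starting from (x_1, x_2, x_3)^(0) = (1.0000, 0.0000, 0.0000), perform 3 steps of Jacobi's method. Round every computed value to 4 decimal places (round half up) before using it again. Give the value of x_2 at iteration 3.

Iteration 1:
  x_1 = (4 - (1)·0.0000 - (-2)·0.0000) / (4) = 1.0000
  x_2 = (-5 - (-4)·1.0000 - (-4)·0.0000) / (12) = -0.0833
  x_3 = (-9 - (2)·1.0000 - (1)·0.0000) / (7) = -1.5714
Iteration 2:
  x_1 = (4 - (1)·-0.0833 - (-2)·-1.5714) / (4) = 0.2351
  x_2 = (-5 - (-4)·1.0000 - (-4)·-1.5714) / (12) = -0.6071
  x_3 = (-9 - (2)·1.0000 - (1)·-0.0833) / (7) = -1.5595
Iteration 3:
  x_1 = (4 - (1)·-0.6071 - (-2)·-1.5595) / (4) = 0.3720
  x_2 = (-5 - (-4)·0.2351 - (-4)·-1.5595) / (12) = -0.8581
  x_3 = (-9 - (2)·0.2351 - (1)·-0.6071) / (7) = -1.2662

-0.8581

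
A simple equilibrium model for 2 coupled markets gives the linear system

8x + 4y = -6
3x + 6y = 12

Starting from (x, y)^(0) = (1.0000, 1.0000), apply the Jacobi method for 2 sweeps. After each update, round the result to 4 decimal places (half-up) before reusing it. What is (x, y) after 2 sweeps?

(-1.5000, 2.6250)

Iteration 1:
  x = (-6 - (4)·1.0000) / (8) = -1.2500
  y = (12 - (3)·1.0000) / (6) = 1.5000
Iteration 2:
  x = (-6 - (4)·1.5000) / (8) = -1.5000
  y = (12 - (3)·-1.2500) / (6) = 2.6250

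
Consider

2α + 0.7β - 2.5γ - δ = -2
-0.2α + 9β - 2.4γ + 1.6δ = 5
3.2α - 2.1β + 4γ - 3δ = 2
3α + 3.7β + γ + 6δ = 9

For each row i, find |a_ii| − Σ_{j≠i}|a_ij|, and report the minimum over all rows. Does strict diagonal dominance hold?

-4.3

row 1: |2| − (0.7+2.5+1) = -2.2
row 2: |9| − (0.2+2.4+1.6) = 4.8
row 3: |4| − (3.2+2.1+3) = -4.3
row 4: |6| − (3+3.7+1) = -1.7
minimum over rows = -4.3 → not strictly diagonally dominant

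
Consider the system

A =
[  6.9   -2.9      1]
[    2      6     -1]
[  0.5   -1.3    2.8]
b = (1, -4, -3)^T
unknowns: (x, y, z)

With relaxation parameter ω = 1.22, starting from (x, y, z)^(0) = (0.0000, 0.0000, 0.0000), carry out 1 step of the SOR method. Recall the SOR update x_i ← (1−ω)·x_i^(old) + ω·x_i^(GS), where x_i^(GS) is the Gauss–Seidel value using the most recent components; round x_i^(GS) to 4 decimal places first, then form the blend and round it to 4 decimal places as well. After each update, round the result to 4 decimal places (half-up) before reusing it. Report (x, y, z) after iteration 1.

(0.1768, -0.8852, -1.8471)

Iteration 1:
  x: GS value = (1 - (-2.9)·0.0000 - (1)·0.0000) / (6.9) = 0.1449;  x ← (1−ω)·0.0000 + ω·0.1449 = 0.1768
  y: GS value = (-4 - (2)·0.1768 - (-1)·0.0000) / (6) = -0.7256;  y ← (1−ω)·0.0000 + ω·-0.7256 = -0.8852
  z: GS value = (-3 - (0.5)·0.1768 - (-1.3)·-0.8852) / (2.8) = -1.5140;  z ← (1−ω)·0.0000 + ω·-1.5140 = -1.8471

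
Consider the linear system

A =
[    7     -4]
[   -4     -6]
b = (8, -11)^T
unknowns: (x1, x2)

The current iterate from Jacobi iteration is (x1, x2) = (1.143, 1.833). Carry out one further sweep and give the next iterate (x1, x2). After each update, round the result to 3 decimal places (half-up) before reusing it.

One sweep:
  x1 = (8 - (-4)·1.833) / (7) = 2.190
  x2 = (-11 - (-4)·1.143) / (-6) = 1.071

(2.190, 1.071)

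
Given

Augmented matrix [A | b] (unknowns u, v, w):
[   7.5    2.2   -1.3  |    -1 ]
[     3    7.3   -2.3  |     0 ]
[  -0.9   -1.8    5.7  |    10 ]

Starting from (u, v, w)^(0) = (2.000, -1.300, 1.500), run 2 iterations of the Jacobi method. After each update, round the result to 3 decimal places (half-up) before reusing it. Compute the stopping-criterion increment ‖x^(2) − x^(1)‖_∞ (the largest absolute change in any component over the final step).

0.663

Iteration 1:
  u = (-1 - (2.2)·-1.300 - (-1.3)·1.500) / (7.5) = 0.508
  v = (0 - (3)·2.000 - (-2.3)·1.500) / (7.3) = -0.349
  w = (10 - (-0.9)·2.000 - (-1.8)·-1.300) / (5.7) = 1.660
Iteration 2:
  u = (-1 - (2.2)·-0.349 - (-1.3)·1.660) / (7.5) = 0.257
  v = (0 - (3)·0.508 - (-2.3)·1.660) / (7.3) = 0.314
  w = (10 - (-0.9)·0.508 - (-1.8)·-0.349) / (5.7) = 1.724
Change: (-0.251, 0.663, 0.064) → max |·| = 0.663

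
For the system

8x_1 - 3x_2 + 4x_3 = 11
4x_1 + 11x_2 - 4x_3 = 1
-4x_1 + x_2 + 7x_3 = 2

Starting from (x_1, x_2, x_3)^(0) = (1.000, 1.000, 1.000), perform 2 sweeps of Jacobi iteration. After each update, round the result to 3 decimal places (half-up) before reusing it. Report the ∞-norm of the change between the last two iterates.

Iteration 1:
  x_1 = (11 - (-3)·1.000 - (4)·1.000) / (8) = 1.250
  x_2 = (1 - (4)·1.000 - (-4)·1.000) / (11) = 0.091
  x_3 = (2 - (-4)·1.000 - (1)·1.000) / (7) = 0.714
Iteration 2:
  x_1 = (11 - (-3)·0.091 - (4)·0.714) / (8) = 1.052
  x_2 = (1 - (4)·1.250 - (-4)·0.714) / (11) = -0.104
  x_3 = (2 - (-4)·1.250 - (1)·0.091) / (7) = 0.987
Change: (-0.198, -0.195, 0.273) → max |·| = 0.273

0.273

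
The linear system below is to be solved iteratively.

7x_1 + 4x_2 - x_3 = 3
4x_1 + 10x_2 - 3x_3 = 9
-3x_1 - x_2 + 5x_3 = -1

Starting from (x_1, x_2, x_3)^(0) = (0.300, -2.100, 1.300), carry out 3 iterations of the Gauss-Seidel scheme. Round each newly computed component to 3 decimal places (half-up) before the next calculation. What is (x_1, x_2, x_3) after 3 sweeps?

(-0.176, 1.021, -0.101)

Iteration 1:
  x_1 = (3 - (4)·-2.100 - (-1)·1.300) / (7) = 1.814
  x_2 = (9 - (4)·1.814 - (-3)·1.300) / (10) = 0.564
  x_3 = (-1 - (-3)·1.814 - (-1)·0.564) / (5) = 1.001
Iteration 2:
  x_1 = (3 - (4)·0.564 - (-1)·1.001) / (7) = 0.249
  x_2 = (9 - (4)·0.249 - (-3)·1.001) / (10) = 1.101
  x_3 = (-1 - (-3)·0.249 - (-1)·1.101) / (5) = 0.170
Iteration 3:
  x_1 = (3 - (4)·1.101 - (-1)·0.170) / (7) = -0.176
  x_2 = (9 - (4)·-0.176 - (-3)·0.170) / (10) = 1.021
  x_3 = (-1 - (-3)·-0.176 - (-1)·1.021) / (5) = -0.101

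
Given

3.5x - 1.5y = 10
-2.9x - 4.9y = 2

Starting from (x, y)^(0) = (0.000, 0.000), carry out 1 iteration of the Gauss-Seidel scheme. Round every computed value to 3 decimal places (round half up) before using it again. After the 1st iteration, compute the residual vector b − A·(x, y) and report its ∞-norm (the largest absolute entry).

3.148

Iteration 1:
  x = (10 - (-1.5)·0.000) / (3.5) = 2.857
  y = (2 - (-2.9)·2.857) / (-4.9) = -2.099
Residual b − A·x = (-3.148, 0.000); ∞-norm = 3.148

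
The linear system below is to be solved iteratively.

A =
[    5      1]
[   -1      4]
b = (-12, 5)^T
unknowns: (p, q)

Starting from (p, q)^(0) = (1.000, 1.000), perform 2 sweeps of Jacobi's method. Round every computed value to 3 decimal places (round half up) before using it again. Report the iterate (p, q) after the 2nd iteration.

Iteration 1:
  p = (-12 - (1)·1.000) / (5) = -2.600
  q = (5 - (-1)·1.000) / (4) = 1.500
Iteration 2:
  p = (-12 - (1)·1.500) / (5) = -2.700
  q = (5 - (-1)·-2.600) / (4) = 0.600

(-2.700, 0.600)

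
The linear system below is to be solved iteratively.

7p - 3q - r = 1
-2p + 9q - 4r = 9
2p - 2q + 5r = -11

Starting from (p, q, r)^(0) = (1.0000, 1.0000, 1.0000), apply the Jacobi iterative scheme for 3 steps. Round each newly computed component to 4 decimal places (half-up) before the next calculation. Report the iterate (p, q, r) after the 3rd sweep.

Iteration 1:
  p = (1 - (-3)·1.0000 - (-1)·1.0000) / (7) = 0.7143
  q = (9 - (-2)·1.0000 - (-4)·1.0000) / (9) = 1.6667
  r = (-11 - (2)·1.0000 - (-2)·1.0000) / (5) = -2.2000
Iteration 2:
  p = (1 - (-3)·1.6667 - (-1)·-2.2000) / (7) = 0.5429
  q = (9 - (-2)·0.7143 - (-4)·-2.2000) / (9) = 0.1810
  r = (-11 - (2)·0.7143 - (-2)·1.6667) / (5) = -1.8190
Iteration 3:
  p = (1 - (-3)·0.1810 - (-1)·-1.8190) / (7) = -0.0394
  q = (9 - (-2)·0.5429 - (-4)·-1.8190) / (9) = 0.3122
  r = (-11 - (2)·0.5429 - (-2)·0.1810) / (5) = -2.3448

(-0.0394, 0.3122, -2.3448)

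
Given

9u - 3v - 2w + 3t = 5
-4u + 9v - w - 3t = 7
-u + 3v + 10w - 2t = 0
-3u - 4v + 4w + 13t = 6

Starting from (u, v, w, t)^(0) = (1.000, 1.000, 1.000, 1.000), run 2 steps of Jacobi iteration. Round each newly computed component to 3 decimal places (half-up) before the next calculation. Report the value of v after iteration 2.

Iteration 1:
  u = (5 - (-3)·1.000 - (-2)·1.000 - (3)·1.000) / (9) = 0.778
  v = (7 - (-4)·1.000 - (-1)·1.000 - (-3)·1.000) / (9) = 1.667
  w = (0 - (-1)·1.000 - (3)·1.000 - (-2)·1.000) / (10) = 0.000
  t = (6 - (-3)·1.000 - (-4)·1.000 - (4)·1.000) / (13) = 0.692
Iteration 2:
  u = (5 - (-3)·1.667 - (-2)·0.000 - (3)·0.692) / (9) = 0.881
  v = (7 - (-4)·0.778 - (-1)·0.000 - (-3)·0.692) / (9) = 1.354
  w = (0 - (-1)·0.778 - (3)·1.667 - (-2)·0.692) / (10) = -0.284
  t = (6 - (-3)·0.778 - (-4)·1.667 - (4)·0.000) / (13) = 1.154

1.354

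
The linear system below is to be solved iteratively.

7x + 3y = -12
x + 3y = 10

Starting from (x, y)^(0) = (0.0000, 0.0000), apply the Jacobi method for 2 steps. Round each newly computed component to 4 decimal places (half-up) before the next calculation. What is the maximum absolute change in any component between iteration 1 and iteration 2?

Iteration 1:
  x = (-12 - (3)·0.0000) / (7) = -1.7143
  y = (10 - (1)·0.0000) / (3) = 3.3333
Iteration 2:
  x = (-12 - (3)·3.3333) / (7) = -3.1428
  y = (10 - (1)·-1.7143) / (3) = 3.9048
Change: (-1.4285, 0.5715) → max |·| = 1.4285

1.4285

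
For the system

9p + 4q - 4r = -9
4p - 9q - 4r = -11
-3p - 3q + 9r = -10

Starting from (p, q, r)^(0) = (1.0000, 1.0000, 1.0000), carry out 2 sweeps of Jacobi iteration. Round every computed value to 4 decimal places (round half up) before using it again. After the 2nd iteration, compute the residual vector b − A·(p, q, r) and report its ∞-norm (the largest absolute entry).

2.9632

Iteration 1:
  p = (-9 - (4)·1.0000 - (-4)·1.0000) / (9) = -1.0000
  q = (-11 - (4)·1.0000 - (-4)·1.0000) / (-9) = 1.2222
  r = (-10 - (-3)·1.0000 - (-3)·1.0000) / (9) = -0.4444
Iteration 2:
  p = (-9 - (4)·1.2222 - (-4)·-0.4444) / (9) = -1.7407
  q = (-11 - (4)·-1.0000 - (-4)·-0.4444) / (-9) = 0.9753
  r = (-10 - (-3)·-1.0000 - (-3)·1.2222) / (9) = -1.0370
Residual b − A·x = (-1.3829, 0.5925, -2.9632); ∞-norm = 2.9632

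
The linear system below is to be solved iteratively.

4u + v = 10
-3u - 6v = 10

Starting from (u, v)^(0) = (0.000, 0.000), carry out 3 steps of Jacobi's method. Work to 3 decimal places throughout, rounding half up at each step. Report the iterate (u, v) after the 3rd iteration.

(3.229, -3.125)

Iteration 1:
  u = (10 - (1)·0.000) / (4) = 2.500
  v = (10 - (-3)·0.000) / (-6) = -1.667
Iteration 2:
  u = (10 - (1)·-1.667) / (4) = 2.917
  v = (10 - (-3)·2.500) / (-6) = -2.917
Iteration 3:
  u = (10 - (1)·-2.917) / (4) = 3.229
  v = (10 - (-3)·2.917) / (-6) = -3.125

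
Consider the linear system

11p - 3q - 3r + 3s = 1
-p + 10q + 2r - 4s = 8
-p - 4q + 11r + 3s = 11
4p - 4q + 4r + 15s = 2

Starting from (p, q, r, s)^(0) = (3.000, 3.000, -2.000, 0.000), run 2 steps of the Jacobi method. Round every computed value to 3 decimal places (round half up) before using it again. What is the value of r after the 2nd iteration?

Iteration 1:
  p = (1 - (-3)·3.000 - (-3)·-2.000 - (3)·0.000) / (11) = 0.364
  q = (8 - (-1)·3.000 - (2)·-2.000 - (-4)·0.000) / (10) = 1.500
  r = (11 - (-1)·3.000 - (-4)·3.000 - (3)·0.000) / (11) = 2.364
  s = (2 - (4)·3.000 - (-4)·3.000 - (4)·-2.000) / (15) = 0.667
Iteration 2:
  p = (1 - (-3)·1.500 - (-3)·2.364 - (3)·0.667) / (11) = 0.963
  q = (8 - (-1)·0.364 - (2)·2.364 - (-4)·0.667) / (10) = 0.630
  r = (11 - (-1)·0.364 - (-4)·1.500 - (3)·0.667) / (11) = 1.397
  s = (2 - (4)·0.364 - (-4)·1.500 - (4)·2.364) / (15) = -0.194

1.397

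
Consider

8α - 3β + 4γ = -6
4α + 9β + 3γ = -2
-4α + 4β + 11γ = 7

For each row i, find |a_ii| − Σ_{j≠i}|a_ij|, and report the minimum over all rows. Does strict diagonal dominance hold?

1

row 1: |8| − (3+4) = 1
row 2: |9| − (4+3) = 2
row 3: |11| − (4+4) = 3
minimum over rows = 1 → strictly diagonally dominant (convergence guaranteed)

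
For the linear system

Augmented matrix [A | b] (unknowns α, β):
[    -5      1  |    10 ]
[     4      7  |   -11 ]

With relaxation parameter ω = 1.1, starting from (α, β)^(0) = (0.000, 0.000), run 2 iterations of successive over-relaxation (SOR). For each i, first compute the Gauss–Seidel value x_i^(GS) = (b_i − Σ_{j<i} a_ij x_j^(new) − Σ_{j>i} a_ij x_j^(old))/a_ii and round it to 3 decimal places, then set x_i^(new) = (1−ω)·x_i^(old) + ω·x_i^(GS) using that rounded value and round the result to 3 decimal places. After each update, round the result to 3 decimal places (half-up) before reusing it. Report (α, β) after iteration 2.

(-2.056, -0.402)

Iteration 1:
  α: GS value = (10 - (1)·0.000) / (-5) = -2.000;  α ← (1−ω)·0.000 + ω·-2.000 = -2.200
  β: GS value = (-11 - (4)·-2.200) / (7) = -0.314;  β ← (1−ω)·0.000 + ω·-0.314 = -0.345
Iteration 2:
  α: GS value = (10 - (1)·-0.345) / (-5) = -2.069;  α ← (1−ω)·-2.200 + ω·-2.069 = -2.056
  β: GS value = (-11 - (4)·-2.056) / (7) = -0.397;  β ← (1−ω)·-0.345 + ω·-0.397 = -0.402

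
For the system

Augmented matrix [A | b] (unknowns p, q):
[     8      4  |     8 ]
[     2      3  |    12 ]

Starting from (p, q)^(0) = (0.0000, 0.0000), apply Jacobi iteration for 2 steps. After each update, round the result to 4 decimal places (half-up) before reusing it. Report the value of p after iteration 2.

Iteration 1:
  p = (8 - (4)·0.0000) / (8) = 1.0000
  q = (12 - (2)·0.0000) / (3) = 4.0000
Iteration 2:
  p = (8 - (4)·4.0000) / (8) = -1.0000
  q = (12 - (2)·1.0000) / (3) = 3.3333

-1.0000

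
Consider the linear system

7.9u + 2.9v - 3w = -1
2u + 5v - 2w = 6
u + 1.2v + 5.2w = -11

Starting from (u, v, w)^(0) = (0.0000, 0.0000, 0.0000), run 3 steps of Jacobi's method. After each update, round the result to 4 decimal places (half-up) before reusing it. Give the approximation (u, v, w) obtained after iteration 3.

Iteration 1:
  u = (-1 - (2.9)·0.0000 - (-3)·0.0000) / (7.9) = -0.1266
  v = (6 - (2)·0.0000 - (-2)·0.0000) / (5) = 1.2000
  w = (-11 - (1)·0.0000 - (1.2)·0.0000) / (5.2) = -2.1154
Iteration 2:
  u = (-1 - (2.9)·1.2000 - (-3)·-2.1154) / (7.9) = -1.3704
  v = (6 - (2)·-0.1266 - (-2)·-2.1154) / (5) = 0.4045
  w = (-11 - (1)·-0.1266 - (1.2)·1.2000) / (5.2) = -2.3680
Iteration 3:
  u = (-1 - (2.9)·0.4045 - (-3)·-2.3680) / (7.9) = -1.1743
  v = (6 - (2)·-1.3704 - (-2)·-2.3680) / (5) = 0.8010
  w = (-11 - (1)·-1.3704 - (1.2)·0.4045) / (5.2) = -1.9452

(-1.1743, 0.8010, -1.9452)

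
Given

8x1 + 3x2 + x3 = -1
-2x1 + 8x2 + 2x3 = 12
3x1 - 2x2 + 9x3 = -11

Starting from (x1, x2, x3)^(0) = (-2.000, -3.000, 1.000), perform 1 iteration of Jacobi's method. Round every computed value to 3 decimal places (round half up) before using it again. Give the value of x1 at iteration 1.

Iteration 1:
  x1 = (-1 - (3)·-3.000 - (1)·1.000) / (8) = 0.875
  x2 = (12 - (-2)·-2.000 - (2)·1.000) / (8) = 0.750
  x3 = (-11 - (3)·-2.000 - (-2)·-3.000) / (9) = -1.222

0.875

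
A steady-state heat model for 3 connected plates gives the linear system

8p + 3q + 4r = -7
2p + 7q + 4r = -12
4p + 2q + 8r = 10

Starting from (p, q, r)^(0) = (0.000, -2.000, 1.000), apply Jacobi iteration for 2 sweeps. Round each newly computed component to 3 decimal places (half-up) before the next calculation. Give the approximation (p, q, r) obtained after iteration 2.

(-0.893, -2.536, 2.134)

Iteration 1:
  p = (-7 - (3)·-2.000 - (4)·1.000) / (8) = -0.625
  q = (-12 - (2)·0.000 - (4)·1.000) / (7) = -2.286
  r = (10 - (4)·0.000 - (2)·-2.000) / (8) = 1.750
Iteration 2:
  p = (-7 - (3)·-2.286 - (4)·1.750) / (8) = -0.893
  q = (-12 - (2)·-0.625 - (4)·1.750) / (7) = -2.536
  r = (10 - (4)·-0.625 - (2)·-2.286) / (8) = 2.134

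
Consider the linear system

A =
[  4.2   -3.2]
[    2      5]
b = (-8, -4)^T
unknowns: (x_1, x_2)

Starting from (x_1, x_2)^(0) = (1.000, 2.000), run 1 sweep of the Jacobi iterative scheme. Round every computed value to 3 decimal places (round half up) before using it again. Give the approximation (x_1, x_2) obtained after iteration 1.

(-0.381, -1.200)

Iteration 1:
  x_1 = (-8 - (-3.2)·2.000) / (4.2) = -0.381
  x_2 = (-4 - (2)·1.000) / (5) = -1.200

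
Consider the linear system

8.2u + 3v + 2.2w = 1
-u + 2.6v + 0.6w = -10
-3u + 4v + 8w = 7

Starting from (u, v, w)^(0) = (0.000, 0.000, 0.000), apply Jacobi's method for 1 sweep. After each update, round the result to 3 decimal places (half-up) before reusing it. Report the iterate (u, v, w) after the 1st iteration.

Iteration 1:
  u = (1 - (3)·0.000 - (2.2)·0.000) / (8.2) = 0.122
  v = (-10 - (-1)·0.000 - (0.6)·0.000) / (2.6) = -3.846
  w = (7 - (-3)·0.000 - (4)·0.000) / (8) = 0.875

(0.122, -3.846, 0.875)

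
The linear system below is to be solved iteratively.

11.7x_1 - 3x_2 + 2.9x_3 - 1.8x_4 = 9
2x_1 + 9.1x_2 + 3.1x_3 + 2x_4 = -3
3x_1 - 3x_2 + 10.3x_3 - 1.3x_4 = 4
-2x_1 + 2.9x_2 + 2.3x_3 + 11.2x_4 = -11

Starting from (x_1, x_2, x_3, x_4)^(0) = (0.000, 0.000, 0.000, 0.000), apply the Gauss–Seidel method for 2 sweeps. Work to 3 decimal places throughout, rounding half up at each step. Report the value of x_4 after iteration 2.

Iteration 1:
  x_1 = (9 - (-3)·0.000 - (2.9)·0.000 - (-1.8)·0.000) / (11.7) = 0.769
  x_2 = (-3 - (2)·0.769 - (3.1)·0.000 - (2)·0.000) / (9.1) = -0.499
  x_3 = (4 - (3)·0.769 - (-3)·-0.499 - (-1.3)·0.000) / (10.3) = 0.019
  x_4 = (-11 - (-2)·0.769 - (2.9)·-0.499 - (2.3)·0.019) / (11.2) = -0.720
Iteration 2:
  x_1 = (9 - (-3)·-0.499 - (2.9)·0.019 - (-1.8)·-0.720) / (11.7) = 0.526
  x_2 = (-3 - (2)·0.526 - (3.1)·0.019 - (2)·-0.720) / (9.1) = -0.294
  x_3 = (4 - (3)·0.526 - (-3)·-0.294 - (-1.3)·-0.720) / (10.3) = 0.059
  x_4 = (-11 - (-2)·0.526 - (2.9)·-0.294 - (2.3)·0.059) / (11.2) = -0.824

-0.824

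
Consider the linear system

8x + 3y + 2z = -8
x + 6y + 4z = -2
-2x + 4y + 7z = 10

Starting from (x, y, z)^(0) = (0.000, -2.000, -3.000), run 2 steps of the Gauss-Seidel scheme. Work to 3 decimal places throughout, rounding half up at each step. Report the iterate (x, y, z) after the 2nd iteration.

(-1.760, -0.485, 1.203)

Iteration 1:
  x = (-8 - (3)·-2.000 - (2)·-3.000) / (8) = 0.500
  y = (-2 - (1)·0.500 - (4)·-3.000) / (6) = 1.583
  z = (10 - (-2)·0.500 - (4)·1.583) / (7) = 0.667
Iteration 2:
  x = (-8 - (3)·1.583 - (2)·0.667) / (8) = -1.760
  y = (-2 - (1)·-1.760 - (4)·0.667) / (6) = -0.485
  z = (10 - (-2)·-1.760 - (4)·-0.485) / (7) = 1.203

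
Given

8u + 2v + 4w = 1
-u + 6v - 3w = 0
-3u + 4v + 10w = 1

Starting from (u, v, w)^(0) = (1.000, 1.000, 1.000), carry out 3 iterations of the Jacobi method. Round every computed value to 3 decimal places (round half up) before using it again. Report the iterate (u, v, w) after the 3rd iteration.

(0.328, -0.184, 0.129)

Iteration 1:
  u = (1 - (2)·1.000 - (4)·1.000) / (8) = -0.625
  v = (0 - (-1)·1.000 - (-3)·1.000) / (6) = 0.667
  w = (1 - (-3)·1.000 - (4)·1.000) / (10) = 0.000
Iteration 2:
  u = (1 - (2)·0.667 - (4)·0.000) / (8) = -0.042
  v = (0 - (-1)·-0.625 - (-3)·0.000) / (6) = -0.104
  w = (1 - (-3)·-0.625 - (4)·0.667) / (10) = -0.354
Iteration 3:
  u = (1 - (2)·-0.104 - (4)·-0.354) / (8) = 0.328
  v = (0 - (-1)·-0.042 - (-3)·-0.354) / (6) = -0.184
  w = (1 - (-3)·-0.042 - (4)·-0.104) / (10) = 0.129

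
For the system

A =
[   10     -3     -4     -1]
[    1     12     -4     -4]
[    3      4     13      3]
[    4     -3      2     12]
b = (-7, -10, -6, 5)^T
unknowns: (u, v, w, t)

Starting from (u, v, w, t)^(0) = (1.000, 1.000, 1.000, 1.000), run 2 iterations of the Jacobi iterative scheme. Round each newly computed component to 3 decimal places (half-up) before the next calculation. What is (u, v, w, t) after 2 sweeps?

(-1.251, -1.196, -0.446, 0.526)

Iteration 1:
  u = (-7 - (-3)·1.000 - (-4)·1.000 - (-1)·1.000) / (10) = 0.100
  v = (-10 - (1)·1.000 - (-4)·1.000 - (-4)·1.000) / (12) = -0.250
  w = (-6 - (3)·1.000 - (4)·1.000 - (3)·1.000) / (13) = -1.231
  t = (5 - (4)·1.000 - (-3)·1.000 - (2)·1.000) / (12) = 0.167
Iteration 2:
  u = (-7 - (-3)·-0.250 - (-4)·-1.231 - (-1)·0.167) / (10) = -1.251
  v = (-10 - (1)·0.100 - (-4)·-1.231 - (-4)·0.167) / (12) = -1.196
  w = (-6 - (3)·0.100 - (4)·-0.250 - (3)·0.167) / (13) = -0.446
  t = (5 - (4)·0.100 - (-3)·-0.250 - (2)·-1.231) / (12) = 0.526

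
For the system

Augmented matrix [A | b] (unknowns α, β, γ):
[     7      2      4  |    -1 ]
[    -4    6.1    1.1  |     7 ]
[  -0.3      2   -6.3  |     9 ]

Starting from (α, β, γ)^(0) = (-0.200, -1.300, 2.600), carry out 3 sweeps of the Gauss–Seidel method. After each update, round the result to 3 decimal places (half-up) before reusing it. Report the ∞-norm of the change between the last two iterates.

0.886

Iteration 1:
  α = (-1 - (2)·-1.300 - (4)·2.600) / (7) = -1.257
  β = (7 - (-4)·-1.257 - (1.1)·2.600) / (6.1) = -0.146
  γ = (9 - (-0.3)·-1.257 - (2)·-0.146) / (-6.3) = -1.415
Iteration 2:
  α = (-1 - (2)·-0.146 - (4)·-1.415) / (7) = 0.707
  β = (7 - (-4)·0.707 - (1.1)·-1.415) / (6.1) = 1.866
  γ = (9 - (-0.3)·0.707 - (2)·1.866) / (-6.3) = -0.870
Iteration 3:
  α = (-1 - (2)·1.866 - (4)·-0.870) / (7) = -0.179
  β = (7 - (-4)·-0.179 - (1.1)·-0.870) / (6.1) = 1.187
  γ = (9 - (-0.3)·-0.179 - (2)·1.187) / (-6.3) = -1.043
Change: (-0.886, -0.679, -0.173) → max |·| = 0.886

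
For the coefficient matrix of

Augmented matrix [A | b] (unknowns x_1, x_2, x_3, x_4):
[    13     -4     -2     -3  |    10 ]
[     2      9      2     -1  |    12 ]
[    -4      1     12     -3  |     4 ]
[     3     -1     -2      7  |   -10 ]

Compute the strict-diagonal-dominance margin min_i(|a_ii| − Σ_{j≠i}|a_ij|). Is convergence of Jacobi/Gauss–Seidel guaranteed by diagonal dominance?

row 1: |13| − (4+2+3) = 4
row 2: |9| − (2+2+1) = 4
row 3: |12| − (4+1+3) = 4
row 4: |7| − (3+1+2) = 1
minimum over rows = 1 → strictly diagonally dominant (convergence guaranteed)

1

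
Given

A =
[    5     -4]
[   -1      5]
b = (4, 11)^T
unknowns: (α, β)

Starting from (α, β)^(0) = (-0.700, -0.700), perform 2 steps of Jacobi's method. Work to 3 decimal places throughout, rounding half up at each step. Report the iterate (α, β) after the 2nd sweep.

Iteration 1:
  α = (4 - (-4)·-0.700) / (5) = 0.240
  β = (11 - (-1)·-0.700) / (5) = 2.060
Iteration 2:
  α = (4 - (-4)·2.060) / (5) = 2.448
  β = (11 - (-1)·0.240) / (5) = 2.248

(2.448, 2.248)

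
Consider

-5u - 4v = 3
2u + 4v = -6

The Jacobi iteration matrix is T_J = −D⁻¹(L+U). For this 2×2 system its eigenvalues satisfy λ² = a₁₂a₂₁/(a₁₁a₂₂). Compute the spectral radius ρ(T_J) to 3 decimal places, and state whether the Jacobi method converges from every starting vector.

0.632

a₁₂a₂₁/(a₁₁a₂₂) = (-4)·(2) / ((-5)·(4)) = 0.400000
ρ = √|0.400000| = √0.400000 = 0.632
ρ < 1, so Jacobi converges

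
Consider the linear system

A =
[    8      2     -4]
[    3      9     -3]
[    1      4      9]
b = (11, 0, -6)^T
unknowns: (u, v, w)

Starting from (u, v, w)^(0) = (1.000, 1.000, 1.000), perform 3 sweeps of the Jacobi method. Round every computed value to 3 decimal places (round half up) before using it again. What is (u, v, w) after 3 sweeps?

(1.189, -0.537, -0.330)

Iteration 1:
  u = (11 - (2)·1.000 - (-4)·1.000) / (8) = 1.625
  v = (0 - (3)·1.000 - (-3)·1.000) / (9) = 0.000
  w = (-6 - (1)·1.000 - (4)·1.000) / (9) = -1.222
Iteration 2:
  u = (11 - (2)·0.000 - (-4)·-1.222) / (8) = 0.764
  v = (0 - (3)·1.625 - (-3)·-1.222) / (9) = -0.949
  w = (-6 - (1)·1.625 - (4)·0.000) / (9) = -0.847
Iteration 3:
  u = (11 - (2)·-0.949 - (-4)·-0.847) / (8) = 1.189
  v = (0 - (3)·0.764 - (-3)·-0.847) / (9) = -0.537
  w = (-6 - (1)·0.764 - (4)·-0.949) / (9) = -0.330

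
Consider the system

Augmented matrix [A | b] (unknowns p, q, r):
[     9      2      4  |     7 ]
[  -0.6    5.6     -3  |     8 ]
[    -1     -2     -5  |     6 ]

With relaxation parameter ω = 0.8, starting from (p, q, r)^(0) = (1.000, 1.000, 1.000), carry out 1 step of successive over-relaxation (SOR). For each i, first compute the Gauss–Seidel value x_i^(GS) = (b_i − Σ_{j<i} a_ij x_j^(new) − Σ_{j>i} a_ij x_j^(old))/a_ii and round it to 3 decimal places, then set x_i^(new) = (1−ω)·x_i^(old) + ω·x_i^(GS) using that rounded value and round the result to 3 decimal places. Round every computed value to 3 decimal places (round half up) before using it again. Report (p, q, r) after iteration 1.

(0.289, 1.796, -1.381)

Iteration 1:
  p: GS value = (7 - (2)·1.000 - (4)·1.000) / (9) = 0.111;  p ← (1−ω)·1.000 + ω·0.111 = 0.289
  q: GS value = (8 - (-0.6)·0.289 - (-3)·1.000) / (5.6) = 1.995;  q ← (1−ω)·1.000 + ω·1.995 = 1.796
  r: GS value = (6 - (-1)·0.289 - (-2)·1.796) / (-5) = -1.976;  r ← (1−ω)·1.000 + ω·-1.976 = -1.381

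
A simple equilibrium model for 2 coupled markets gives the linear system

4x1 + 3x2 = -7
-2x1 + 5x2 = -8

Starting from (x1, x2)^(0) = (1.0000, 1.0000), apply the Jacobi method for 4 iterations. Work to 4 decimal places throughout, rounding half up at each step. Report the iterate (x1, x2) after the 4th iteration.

Iteration 1:
  x1 = (-7 - (3)·1.0000) / (4) = -2.5000
  x2 = (-8 - (-2)·1.0000) / (5) = -1.2000
Iteration 2:
  x1 = (-7 - (3)·-1.2000) / (4) = -0.8500
  x2 = (-8 - (-2)·-2.5000) / (5) = -2.6000
Iteration 3:
  x1 = (-7 - (3)·-2.6000) / (4) = 0.2000
  x2 = (-8 - (-2)·-0.8500) / (5) = -1.9400
Iteration 4:
  x1 = (-7 - (3)·-1.9400) / (4) = -0.2950
  x2 = (-8 - (-2)·0.2000) / (5) = -1.5200

(-0.2950, -1.5200)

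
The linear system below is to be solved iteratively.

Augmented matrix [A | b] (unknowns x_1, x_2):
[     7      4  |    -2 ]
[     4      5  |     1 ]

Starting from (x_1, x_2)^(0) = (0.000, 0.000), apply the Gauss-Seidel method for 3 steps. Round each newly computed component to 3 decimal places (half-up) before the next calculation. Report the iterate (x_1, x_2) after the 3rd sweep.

(-0.643, 0.714)

Iteration 1:
  x_1 = (-2 - (4)·0.000) / (7) = -0.286
  x_2 = (1 - (4)·-0.286) / (5) = 0.429
Iteration 2:
  x_1 = (-2 - (4)·0.429) / (7) = -0.531
  x_2 = (1 - (4)·-0.531) / (5) = 0.625
Iteration 3:
  x_1 = (-2 - (4)·0.625) / (7) = -0.643
  x_2 = (1 - (4)·-0.643) / (5) = 0.714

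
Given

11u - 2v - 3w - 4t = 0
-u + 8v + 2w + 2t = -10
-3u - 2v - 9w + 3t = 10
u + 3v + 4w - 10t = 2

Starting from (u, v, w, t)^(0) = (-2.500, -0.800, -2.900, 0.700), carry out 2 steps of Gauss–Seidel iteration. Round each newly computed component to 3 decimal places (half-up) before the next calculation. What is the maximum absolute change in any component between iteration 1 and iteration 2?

0.464

Iteration 1:
  u = (0 - (-2)·-0.800 - (-3)·-2.900 - (-4)·0.700) / (11) = -0.682
  v = (-10 - (-1)·-0.682 - (2)·-2.900 - (2)·0.700) / (8) = -0.785
  w = (10 - (-3)·-0.682 - (-2)·-0.785 - (3)·0.700) / (-9) = -0.476
  t = (2 - (1)·-0.682 - (3)·-0.785 - (4)·-0.476) / (-10) = -0.694
Iteration 2:
  u = (0 - (-2)·-0.785 - (-3)·-0.476 - (-4)·-0.694) / (11) = -0.525
  v = (-10 - (-1)·-0.525 - (2)·-0.476 - (2)·-0.694) / (8) = -1.023
  w = (10 - (-3)·-0.525 - (-2)·-1.023 - (3)·-0.694) / (-9) = -0.940
  t = (2 - (1)·-0.525 - (3)·-1.023 - (4)·-0.940) / (-10) = -0.935
Change: (0.157, -0.238, -0.464, -0.241) → max |·| = 0.464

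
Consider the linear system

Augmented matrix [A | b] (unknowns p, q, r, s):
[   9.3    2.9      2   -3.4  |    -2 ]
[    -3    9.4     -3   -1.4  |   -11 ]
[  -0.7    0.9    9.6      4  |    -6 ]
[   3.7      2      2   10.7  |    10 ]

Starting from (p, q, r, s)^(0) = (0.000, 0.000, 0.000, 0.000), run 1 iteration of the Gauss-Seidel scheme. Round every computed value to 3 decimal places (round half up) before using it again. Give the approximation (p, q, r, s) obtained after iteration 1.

Iteration 1:
  p = (-2 - (2.9)·0.000 - (2)·0.000 - (-3.4)·0.000) / (9.3) = -0.215
  q = (-11 - (-3)·-0.215 - (-3)·0.000 - (-1.4)·0.000) / (9.4) = -1.239
  r = (-6 - (-0.7)·-0.215 - (0.9)·-1.239 - (4)·0.000) / (9.6) = -0.525
  s = (10 - (3.7)·-0.215 - (2)·-1.239 - (2)·-0.525) / (10.7) = 1.339

(-0.215, -1.239, -0.525, 1.339)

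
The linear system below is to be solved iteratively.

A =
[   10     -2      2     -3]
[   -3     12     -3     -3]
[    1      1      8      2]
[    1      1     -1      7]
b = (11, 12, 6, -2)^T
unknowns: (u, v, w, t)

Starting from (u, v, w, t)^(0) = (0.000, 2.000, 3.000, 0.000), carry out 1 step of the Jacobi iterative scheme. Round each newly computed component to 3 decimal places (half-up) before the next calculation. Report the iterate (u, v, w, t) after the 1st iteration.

Iteration 1:
  u = (11 - (-2)·2.000 - (2)·3.000 - (-3)·0.000) / (10) = 0.900
  v = (12 - (-3)·0.000 - (-3)·3.000 - (-3)·0.000) / (12) = 1.750
  w = (6 - (1)·0.000 - (1)·2.000 - (2)·0.000) / (8) = 0.500
  t = (-2 - (1)·0.000 - (1)·2.000 - (-1)·3.000) / (7) = -0.143

(0.900, 1.750, 0.500, -0.143)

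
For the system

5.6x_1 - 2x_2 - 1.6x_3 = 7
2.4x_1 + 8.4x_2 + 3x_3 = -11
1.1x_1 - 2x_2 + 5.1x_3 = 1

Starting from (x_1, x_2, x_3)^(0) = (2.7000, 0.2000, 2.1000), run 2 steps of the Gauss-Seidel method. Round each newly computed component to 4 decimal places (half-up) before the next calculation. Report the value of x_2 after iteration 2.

-0.8558

Iteration 1:
  x_1 = (7 - (-2)·0.2000 - (-1.6)·2.1000) / (5.6) = 1.9214
  x_2 = (-11 - (2.4)·1.9214 - (3)·2.1000) / (8.4) = -2.6085
  x_3 = (1 - (1.1)·1.9214 - (-2)·-2.6085) / (5.1) = -1.2413
Iteration 2:
  x_1 = (7 - (-2)·-2.6085 - (-1.6)·-1.2413) / (5.6) = -0.0363
  x_2 = (-11 - (2.4)·-0.0363 - (3)·-1.2413) / (8.4) = -0.8558
  x_3 = (1 - (1.1)·-0.0363 - (-2)·-0.8558) / (5.1) = -0.1317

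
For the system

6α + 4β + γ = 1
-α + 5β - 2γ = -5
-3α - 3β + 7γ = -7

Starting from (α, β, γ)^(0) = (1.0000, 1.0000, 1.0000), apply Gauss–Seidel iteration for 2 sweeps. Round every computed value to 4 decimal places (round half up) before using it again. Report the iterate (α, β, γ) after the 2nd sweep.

Iteration 1:
  α = (1 - (4)·1.0000 - (1)·1.0000) / (6) = -0.6667
  β = (-5 - (-1)·-0.6667 - (-2)·1.0000) / (5) = -0.7333
  γ = (-7 - (-3)·-0.6667 - (-3)·-0.7333) / (7) = -1.6000
Iteration 2:
  α = (1 - (4)·-0.7333 - (1)·-1.6000) / (6) = 0.9222
  β = (-5 - (-1)·0.9222 - (-2)·-1.6000) / (5) = -1.4556
  γ = (-7 - (-3)·0.9222 - (-3)·-1.4556) / (7) = -1.2286

(0.9222, -1.4556, -1.2286)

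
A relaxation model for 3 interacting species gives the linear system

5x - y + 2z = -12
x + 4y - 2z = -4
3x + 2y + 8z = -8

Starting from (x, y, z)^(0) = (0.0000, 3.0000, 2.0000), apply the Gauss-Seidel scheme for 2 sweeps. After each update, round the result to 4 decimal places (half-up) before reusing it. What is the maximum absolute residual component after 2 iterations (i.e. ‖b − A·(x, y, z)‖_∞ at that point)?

1.4888

Iteration 1:
  x = (-12 - (-1)·3.0000 - (2)·2.0000) / (5) = -2.6000
  y = (-4 - (1)·-2.6000 - (-2)·2.0000) / (4) = 0.6500
  z = (-8 - (3)·-2.6000 - (2)·0.6500) / (8) = -0.1875
Iteration 2:
  x = (-12 - (-1)·0.6500 - (2)·-0.1875) / (5) = -2.1950
  y = (-4 - (1)·-2.1950 - (-2)·-0.1875) / (4) = -0.5450
  z = (-8 - (3)·-2.1950 - (2)·-0.5450) / (8) = -0.0406
Residual b − A·x = (-1.4888, 0.2938, -0.0002); ∞-norm = 1.4888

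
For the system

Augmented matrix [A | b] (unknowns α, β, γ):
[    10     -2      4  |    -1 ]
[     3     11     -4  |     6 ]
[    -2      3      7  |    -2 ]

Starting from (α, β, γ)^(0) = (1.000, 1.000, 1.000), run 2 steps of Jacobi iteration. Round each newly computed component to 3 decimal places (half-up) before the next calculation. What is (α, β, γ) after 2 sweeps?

(0.199, 0.471, -0.644)

Iteration 1:
  α = (-1 - (-2)·1.000 - (4)·1.000) / (10) = -0.300
  β = (6 - (3)·1.000 - (-4)·1.000) / (11) = 0.636
  γ = (-2 - (-2)·1.000 - (3)·1.000) / (7) = -0.429
Iteration 2:
  α = (-1 - (-2)·0.636 - (4)·-0.429) / (10) = 0.199
  β = (6 - (3)·-0.300 - (-4)·-0.429) / (11) = 0.471
  γ = (-2 - (-2)·-0.300 - (3)·0.636) / (7) = -0.644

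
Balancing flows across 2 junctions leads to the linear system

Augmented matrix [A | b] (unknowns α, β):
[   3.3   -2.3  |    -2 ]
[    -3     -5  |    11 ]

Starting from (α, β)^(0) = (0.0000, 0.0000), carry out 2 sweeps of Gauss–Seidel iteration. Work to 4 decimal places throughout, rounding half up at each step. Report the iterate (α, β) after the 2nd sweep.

(-1.8859, -1.0685)

Iteration 1:
  α = (-2 - (-2.3)·0.0000) / (3.3) = -0.6061
  β = (11 - (-3)·-0.6061) / (-5) = -1.8363
Iteration 2:
  α = (-2 - (-2.3)·-1.8363) / (3.3) = -1.8859
  β = (11 - (-3)·-1.8859) / (-5) = -1.0685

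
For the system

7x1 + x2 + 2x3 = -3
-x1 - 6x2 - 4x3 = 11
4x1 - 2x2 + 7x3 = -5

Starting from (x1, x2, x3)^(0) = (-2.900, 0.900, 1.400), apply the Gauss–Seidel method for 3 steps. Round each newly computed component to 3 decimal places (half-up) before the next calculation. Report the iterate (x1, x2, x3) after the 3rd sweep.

Iteration 1:
  x1 = (-3 - (1)·0.900 - (2)·1.400) / (7) = -0.957
  x2 = (11 - (-1)·-0.957 - (-4)·1.400) / (-6) = -2.607
  x3 = (-5 - (4)·-0.957 - (-2)·-2.607) / (7) = -0.912
Iteration 2:
  x1 = (-3 - (1)·-2.607 - (2)·-0.912) / (7) = 0.204
  x2 = (11 - (-1)·0.204 - (-4)·-0.912) / (-6) = -1.259
  x3 = (-5 - (4)·0.204 - (-2)·-1.259) / (7) = -1.191
Iteration 3:
  x1 = (-3 - (1)·-1.259 - (2)·-1.191) / (7) = 0.092
  x2 = (11 - (-1)·0.092 - (-4)·-1.191) / (-6) = -1.055
  x3 = (-5 - (4)·0.092 - (-2)·-1.055) / (7) = -1.068

(0.092, -1.055, -1.068)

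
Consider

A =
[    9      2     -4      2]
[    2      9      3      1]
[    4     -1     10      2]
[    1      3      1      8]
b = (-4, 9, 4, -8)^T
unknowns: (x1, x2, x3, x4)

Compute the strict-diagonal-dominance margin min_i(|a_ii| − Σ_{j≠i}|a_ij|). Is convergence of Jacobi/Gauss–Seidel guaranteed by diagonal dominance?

1

row 1: |9| − (2+4+2) = 1
row 2: |9| − (2+3+1) = 3
row 3: |10| − (4+1+2) = 3
row 4: |8| − (1+3+1) = 3
minimum over rows = 1 → strictly diagonally dominant (convergence guaranteed)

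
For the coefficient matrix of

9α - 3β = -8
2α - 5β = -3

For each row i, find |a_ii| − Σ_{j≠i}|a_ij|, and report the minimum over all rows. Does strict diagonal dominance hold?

3

row 1: |9| − (3) = 6
row 2: |-5| − (2) = 3
minimum over rows = 3 → strictly diagonally dominant (convergence guaranteed)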